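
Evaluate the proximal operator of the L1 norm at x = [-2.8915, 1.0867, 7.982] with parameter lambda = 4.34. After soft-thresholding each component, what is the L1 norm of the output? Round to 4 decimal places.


Soft-thresholding with lambda = 4.34:
prox(-2.8915) = sign(-2.8915)*max(|-2.8915| - 4.34, 0) = 0.0
prox(1.0867) = sign(1.0867)*max(|1.0867| - 4.34, 0) = 0.0
prox(7.982) = sign(7.982)*max(|7.982| - 4.34, 0) = 3.642
prox(x) = [0.0, 0.0, 3.642]
||prox(x)||_1 = 0.0 + 0.0 + 3.642 = 3.642


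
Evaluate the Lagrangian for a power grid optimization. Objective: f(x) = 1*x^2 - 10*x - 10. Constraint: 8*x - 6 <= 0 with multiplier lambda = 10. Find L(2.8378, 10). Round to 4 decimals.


Step 1: Evaluate f(x).
f(2.8378) = 1*2.8378^2 - 10*2.8378 - 10 = -30.3249
Step 2: Evaluate g(x).
g(2.8378) = 8*2.8378 - 6 = 16.7024
Step 3: Compute Lagrangian.
L = -30.3249 + 10*16.7024 = 136.6991


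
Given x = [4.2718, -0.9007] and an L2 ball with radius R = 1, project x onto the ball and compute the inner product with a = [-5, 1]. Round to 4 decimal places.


Step 1: Compute ||x|| (intermediates to 6 decimals).
||x|| = sqrt(4.2718^2 + (-0.9007)^2) = 4.365723
Step 2: Project.
Since ||x|| > R, scale = R/||x|| = 1/4.365723 = 0.229057, proj(x) = scale * x
proj(x) = [0.978486, -0.206312]
Step 3: Dot product.
a^T * proj(x) = -5*0.978486 + 1*(-0.206312) = -5.0987


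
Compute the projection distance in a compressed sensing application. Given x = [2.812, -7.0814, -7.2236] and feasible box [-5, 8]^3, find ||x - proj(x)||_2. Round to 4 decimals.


Project each component onto [-5, 8].
clip(2.812) = 2.812, clip(-7.0814) = -5.0, clip(-7.2236) = -5.0
Projection = [2.812, -5.0, -5.0]
Squared diffs: [0.0, 4.3322, 4.9444]
Distance = sqrt(9.2766) = 3.0458


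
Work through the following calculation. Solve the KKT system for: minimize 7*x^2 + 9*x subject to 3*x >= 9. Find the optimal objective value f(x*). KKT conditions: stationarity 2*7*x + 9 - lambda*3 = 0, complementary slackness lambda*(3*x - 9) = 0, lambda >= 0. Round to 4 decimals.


Step 1: Try lambda = 0 (constraint inactive).
x_unc = -9/(2*7) = -0.6429
Check: 3*-0.6429 = -1.9287 < 9 -- violated!
Step 2: Constraint must be active: 3*x = 9
x* = 9/3 = 3.0
lambda = (2*7*3.0 + 9)/3 = 17.0
Step 3: Compute optimal value.
f(x*) = 7*3.0^2 + 9*3.0 = 90.0


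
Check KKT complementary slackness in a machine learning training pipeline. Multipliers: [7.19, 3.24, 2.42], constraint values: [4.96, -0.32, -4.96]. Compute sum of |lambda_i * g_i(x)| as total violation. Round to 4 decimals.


KKT complementary slackness check:
lambda_1 * g_1 = 7.19 * 4.96 = 35.6624
lambda_2 * g_2 = 3.24 * -0.32 = -1.0368
lambda_3 * g_3 = 2.42 * -4.96 = -12.0032
Total violation = 35.6624 + 1.0368 + 12.0032 = 48.7024


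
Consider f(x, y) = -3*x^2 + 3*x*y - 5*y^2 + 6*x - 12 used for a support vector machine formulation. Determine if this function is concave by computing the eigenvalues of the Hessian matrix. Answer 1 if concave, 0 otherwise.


The Hessian of f(x,y) = -3*x^2 + 3*x*y - 5*y^2 + 6*x - 12 is:
H = [[-6, 3], [3, -10]]
Trace = -6 - 10 = -16
Determinant = -6*-10 - (3)^2 = 51
Discriminant = (-16)^2 - 4*51 = 52.0
Eigenvalues: lambda_1 = -11.6056, lambda_2 = -4.3944
The function is concave.

1


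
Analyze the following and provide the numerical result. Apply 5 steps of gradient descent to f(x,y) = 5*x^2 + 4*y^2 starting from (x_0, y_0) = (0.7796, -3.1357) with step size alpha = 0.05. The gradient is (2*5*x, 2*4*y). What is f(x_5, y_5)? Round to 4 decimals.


Gradient descent on f(x,y) = 5*x^2 + 4*y^2.
Starting point: (0.7796, -3.1357), alpha = 0.05
Step 1: grad_x = 2*5*0.7796 = 7.796, grad_y = 2*4*-3.1357 = -25.0856
  x_1 = 0.7796 - 0.05*7.796 = 0.3898
  y_1 = -3.1357 - 0.05*-25.0856 = -1.8814
Step 2: grad_x = 2*5*0.3898 = 3.898, grad_y = 2*4*-1.8814 = -15.0514
  x_2 = 0.3898 - 0.05*3.898 = 0.1949
  y_2 = -1.8814 - 0.05*-15.0514 = -1.1289
Step 3: grad_x = 2*5*0.1949 = 1.949, grad_y = 2*4*-1.1289 = -9.0308
  x_3 = 0.1949 - 0.05*1.949 = 0.0975
  y_3 = -1.1289 - 0.05*-9.0308 = -0.6773
Step 4: grad_x = 2*5*0.0975 = 0.9745, grad_y = 2*4*-0.6773 = -5.4185
  x_4 = 0.0975 - 0.05*0.9745 = 0.0487
  y_4 = -0.6773 - 0.05*-5.4185 = -0.4064
Step 5: grad_x = 2*5*0.0487 = 0.4873, grad_y = 2*4*-0.4064 = -3.2511
  x_5 = 0.0487 - 0.05*0.4873 = 0.0244
  y_5 = -0.4064 - 0.05*-3.2511 = -0.2438
f(0.0244, -0.2438) = 5*0.0244^2 + 4*(-0.2438)^2 = 0.2408


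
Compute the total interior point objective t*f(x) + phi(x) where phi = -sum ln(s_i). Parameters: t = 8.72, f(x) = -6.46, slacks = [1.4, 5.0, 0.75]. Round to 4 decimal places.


Step 1: Compute log-barrier.
ln values: [0.3365, 1.6094, -0.2877]
phi = -(0.3365 + 1.6094 - 0.2877) = -1.6582
Step 2: Compute augmented objective.
t*f(x) = 8.72*-6.46 = -56.3312
Total = -56.3312 - 1.6582 = -57.9894


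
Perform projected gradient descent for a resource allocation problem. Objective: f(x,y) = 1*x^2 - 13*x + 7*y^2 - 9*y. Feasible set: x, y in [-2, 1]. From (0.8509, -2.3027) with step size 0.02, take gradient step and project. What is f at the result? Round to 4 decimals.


Step 1: Compute gradient at (0.8509, -2.3027).
grad_x = 2*1*0.8509 - 13 = -11.2982
grad_y = 2*7*-2.3027 - 9 = -41.2378
Step 2: Gradient step.
x_raw = 0.8509 - 0.02*-11.2982 = 1.0769
y_raw = -2.3027 - 0.02*-41.2378 = -1.4779
Step 3: Project onto [-2, 1].
x_proj = clip(1.0769) = 1.0
y_proj = clip(-1.4779) = -1.4779
Step 4: Evaluate f.
f(1.0, -1.4779) = 16.5917


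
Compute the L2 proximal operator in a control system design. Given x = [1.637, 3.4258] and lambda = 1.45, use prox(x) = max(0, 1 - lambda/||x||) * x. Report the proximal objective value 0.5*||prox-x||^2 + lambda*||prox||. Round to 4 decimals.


Step 1: Compute ||x||.
||x|| = 3.7968
Step 2: Compute scaling factor.
scale = max(0, 1 - 1.45/3.7968) = 0.6181
Step 3: prox(x) = [1.0118, 2.1175]
||prox(x)|| = 2.3468
Step 4: Proximal objective.
0.5*||prox-x||^2 = 1.0513
lambda*||prox|| = 3.4029
Total = 4.4541


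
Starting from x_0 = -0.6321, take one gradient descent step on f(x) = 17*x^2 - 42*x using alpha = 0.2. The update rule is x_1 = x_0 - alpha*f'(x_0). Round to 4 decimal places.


We compute the gradient at x_0 and apply the update.
f'(x) = 34*x - 42
f'(-0.6321) = 34*-0.6321 - 42 = -63.4914
x_1 = -0.6321 - 0.2*-63.4914 = 12.0662


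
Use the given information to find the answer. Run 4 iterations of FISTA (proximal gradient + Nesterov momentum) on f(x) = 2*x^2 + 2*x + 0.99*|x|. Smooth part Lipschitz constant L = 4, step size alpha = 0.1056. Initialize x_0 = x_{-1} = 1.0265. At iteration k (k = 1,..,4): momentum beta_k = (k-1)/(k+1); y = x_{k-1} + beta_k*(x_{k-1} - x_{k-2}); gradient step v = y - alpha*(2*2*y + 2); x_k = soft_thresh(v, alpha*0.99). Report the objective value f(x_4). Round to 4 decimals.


FISTA on f(x) = 2*x^2 + 2*x + 0.99*|x|
L = 4, alpha = 0.1056
Iteration 1: beta = 0.0, y = 1.0265 + 0.0*(1.0265 - 1.0265) = 1.0265
  grad(y) = 6.106, v = y - alpha*grad = 0.3817
  prox(v) = soft_thresh(0.3817, 0.1045) = 0.2772
Iteration 2: beta = 0.3333, y = 0.2772 + 0.3333*(0.2772 - 1.0265) = 0.0274
  grad(y) = 2.1095, v = y - alpha*grad = -0.1954
  prox(v) = soft_thresh(-0.1954, 0.1045) = -0.0908
Iteration 3: beta = 0.5, y = -0.0908 + 0.5*(-0.0908 - 0.2772) = -0.2748
  grad(y) = 0.9006, v = y - alpha*grad = -0.3699
  prox(v) = soft_thresh(-0.3699, 0.1045) = -0.2654
Iteration 4: beta = 0.6, y = -0.2654 + 0.6*(-0.2654 + 0.0908) = -0.3701
  grad(y) = 0.5194, v = y - alpha*grad = -0.425
  prox(v) = soft_thresh(-0.425, 0.1045) = -0.3205
f(x_4) = 2*(-0.3205)^2 + 2*(-0.3205) + 0.99*|-0.3205| = -0.1183


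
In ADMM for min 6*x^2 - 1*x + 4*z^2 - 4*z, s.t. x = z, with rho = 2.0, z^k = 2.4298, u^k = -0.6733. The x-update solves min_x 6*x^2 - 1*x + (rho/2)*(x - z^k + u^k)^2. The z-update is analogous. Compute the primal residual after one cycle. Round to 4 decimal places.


ADMM iteration with rho = 2.0, z^k = 2.4298, u^k = -0.6733
Step 1: x-update.
Minimize 6*x^2 - 1*x + (2.0/2)*(x - 2.4298 - 0.6733)^2
FOC: (2*6 + 2.0)*x = 1 + 2.0*(2.4298 + 0.6733)
x^{k+1} = 0.5147
Step 2: z-update.
Minimize 4*z^2 - 4*z + (2.0/2)*(0.5147 - z - 0.6733)^2
FOC: (2*4 + 2.0)*z = 4 + 2.0*(0.5147 - 0.6733)
z^{k+1} = 0.3683
Step 3: u-update.
u^{k+1} = -0.6733 + 0.5147 - 0.3683 = -0.5269
Step 4: Primal residual = |0.5147 - 0.3683| = 0.1464


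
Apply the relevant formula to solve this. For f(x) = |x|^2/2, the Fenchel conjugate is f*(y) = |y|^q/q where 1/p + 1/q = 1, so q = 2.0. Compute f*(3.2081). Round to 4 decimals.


The conjugate exponent q satisfies 1/p + 1/q = 1.
p = 2, so q = 2/(2 - 1) = 2.0
|y|^q = 3.2081^2.0 = 10.2919
f*(3.2081) = 10.2919 / 2.0 = 5.146


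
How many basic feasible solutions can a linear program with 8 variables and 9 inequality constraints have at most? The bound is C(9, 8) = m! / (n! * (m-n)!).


Each vertex corresponds to some choice of n active constraints out of m, so the number of vertices is at most C(m, n) = m! / (n!(m-n)!).
m = 9, n = 8
Numerator: 9 * 8 * 7 * 6 * 5 * 4 * 3 * 2
Denominator: 8! = 40320
C(9, 8) = 9


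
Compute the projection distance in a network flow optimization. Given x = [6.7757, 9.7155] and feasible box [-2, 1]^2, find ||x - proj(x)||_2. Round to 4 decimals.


Project each component onto [-2, 1].
clip(6.7757) = 1.0, clip(9.7155) = 1.0
Projection = [1.0, 1.0]
Squared diffs: [33.3587, 75.9599]
Distance = sqrt(109.3186) = 10.4556


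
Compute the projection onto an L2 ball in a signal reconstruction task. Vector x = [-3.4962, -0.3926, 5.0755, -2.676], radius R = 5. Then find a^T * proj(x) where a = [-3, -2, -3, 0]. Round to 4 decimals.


Step 1: Compute ||x|| (intermediates to 6 decimals).
||x|| = sqrt((-3.4962)^2 + (-0.3926)^2 + 5.0755^2 + (-2.676)^2) = 6.73047
Step 2: Project.
Since ||x|| > R, scale = R/||x|| = 5/6.73047 = 0.74289, proj(x) = scale * x
proj(x) = [-2.597292, -0.291659, 3.770538, -1.987974]
Step 3: Dot product.
a^T * proj(x) = -3*(-2.597292) - 2*(-0.291659) - 3*3.770538 + 0*(-1.987974) = -2.9364


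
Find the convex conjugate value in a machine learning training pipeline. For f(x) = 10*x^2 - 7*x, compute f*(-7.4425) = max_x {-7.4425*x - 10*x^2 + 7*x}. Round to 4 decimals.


f*(y) = sup_x {y*x - a*x^2 - b*x} = sup_x {(y-b)*x - a*x^2}
FOC: (y - b) - 2a*x = 0 => x* = (y - b)/(2a)
x* = (-7.4425 + 7)/(2*10) = -0.0221
f*(-7.4425) = (y-b)^2/(4a) = (-7.4425 + 7)^2/(4*10)
= 0.1958/40 = 0.0049


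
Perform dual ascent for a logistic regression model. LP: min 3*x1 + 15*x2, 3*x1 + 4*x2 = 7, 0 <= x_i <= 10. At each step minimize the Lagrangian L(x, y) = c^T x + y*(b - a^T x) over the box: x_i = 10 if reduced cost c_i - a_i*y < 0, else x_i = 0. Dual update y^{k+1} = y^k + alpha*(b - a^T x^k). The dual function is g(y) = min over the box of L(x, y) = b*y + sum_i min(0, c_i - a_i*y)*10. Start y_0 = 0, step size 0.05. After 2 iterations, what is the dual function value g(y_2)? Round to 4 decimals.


Dual ascent for LP: min 3*x1 + 15*x2, 3*x1 + 4*x2 = 7, 0 <= x_i <= 10
Step 1: y^k = 0.0, reduced costs: (3.0, 15.0)
  x^k = (0.0, 0.0), subgradient = b - a^T x = 7.0
  y^{k+1} = 0.0 + 0.05*7.0 = 0.35
Step 2: y^k = 0.35, reduced costs: (1.95, 13.6)
  x^k = (0.0, 0.0), subgradient = b - a^T x = 7.0
  y^{k+1} = 0.35 + 0.05*7.0 = 0.7
Dual objective at y_2 = 0.7: reduced costs (0.9, 12.2), box minimizer x = (0.0, 0.0)
g(y_2) = b*y + (c1 - a1*y)*x1 + (c2 - a2*y)*x2 = 7*0.7 + 0.9*0.0 + 12.2*0.0 = 4.9 + 0.0 + 0.0 = 4.9


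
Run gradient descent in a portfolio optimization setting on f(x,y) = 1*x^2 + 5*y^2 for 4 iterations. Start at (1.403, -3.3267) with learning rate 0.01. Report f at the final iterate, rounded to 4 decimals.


Gradient descent on f(x,y) = 1*x^2 + 5*y^2.
Starting point: (1.403, -3.3267), alpha = 0.01
Step 1: grad_x = 2*1*1.403 = 2.806, grad_y = 2*5*-3.3267 = -33.267
  x_1 = 1.403 - 0.01*2.806 = 1.3749
  y_1 = -3.3267 - 0.01*-33.267 = -2.994
Step 2: grad_x = 2*1*1.3749 = 2.7499, grad_y = 2*5*-2.994 = -29.9403
  x_2 = 1.3749 - 0.01*2.7499 = 1.3474
  y_2 = -2.994 - 0.01*-29.9403 = -2.6946
Step 3: grad_x = 2*1*1.3474 = 2.6949, grad_y = 2*5*-2.6946 = -26.9463
  x_3 = 1.3474 - 0.01*2.6949 = 1.3205
  y_3 = -2.6946 - 0.01*-26.9463 = -2.4252
Step 4: grad_x = 2*1*1.3205 = 2.641, grad_y = 2*5*-2.4252 = -24.2516
  x_4 = 1.3205 - 0.01*2.641 = 1.2941
  y_4 = -2.4252 - 0.01*-24.2516 = -2.1826
f(1.2941, -2.1826) = 1*1.2941^2 + 5*(-2.1826)^2 = 25.4944


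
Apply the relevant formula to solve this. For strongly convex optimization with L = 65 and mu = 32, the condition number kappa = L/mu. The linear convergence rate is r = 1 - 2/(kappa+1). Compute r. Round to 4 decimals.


Step 1: Compute the condition number.
kappa = L/mu = 65/32 = 2.0313
Step 2: Compute the convergence rate.
r = 1 - 2/(kappa + 1) = 1 - 2*mu/(L + mu) = (L - mu)/(L + mu) = 33/97 = 0.3402


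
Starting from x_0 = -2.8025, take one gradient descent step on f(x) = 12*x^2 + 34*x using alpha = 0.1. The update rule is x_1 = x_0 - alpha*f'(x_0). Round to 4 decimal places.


We compute the gradient at x_0 and apply the update.
f'(x) = 24*x + 34
f'(-2.8025) = 24*-2.8025 + 34 = -33.26
x_1 = -2.8025 - 0.1*-33.26 = 0.5235


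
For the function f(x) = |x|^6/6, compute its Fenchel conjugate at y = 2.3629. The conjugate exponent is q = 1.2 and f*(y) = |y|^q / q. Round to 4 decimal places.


The conjugate exponent q satisfies 1/p + 1/q = 1.
p = 6, so q = 6/(6 - 1) = 1.2
|y|^q = 2.3629^1.2 = 2.8063
f*(2.3629) = 2.8063 / 1.2 = 2.3386


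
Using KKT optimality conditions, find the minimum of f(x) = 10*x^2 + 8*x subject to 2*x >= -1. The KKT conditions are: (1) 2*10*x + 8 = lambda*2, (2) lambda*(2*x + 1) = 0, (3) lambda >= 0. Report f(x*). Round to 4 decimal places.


Step 1: Try lambda = 0 (constraint inactive).
Stationarity: 2*10*x + 8 = 0
x* = -8/(2*10) = -0.4
Check constraint: 2*-0.4 = -0.8 >= -1 -- satisfied.
Step 2: Compute optimal value.
f(x*) = 10*(-0.4)^2 + 8*(-0.4) = -1.6


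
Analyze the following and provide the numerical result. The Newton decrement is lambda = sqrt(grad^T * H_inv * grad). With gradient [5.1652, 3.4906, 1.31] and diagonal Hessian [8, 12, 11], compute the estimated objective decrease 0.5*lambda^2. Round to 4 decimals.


Step 1: H is diagonal, so H^(-1) * g = [0.6457, 0.2909, 0.1191].
Step 2: g^T H^(-1) g = sum_i g_i^2 / H_ii
  = (5.1652)^2/8 + (3.4906)^2/12 + (1.31)^2/11
  = 3.3349 + 1.0154 + 0.156 = 4.5063
Step 3: Objective decrease = 0.5 * g^T H^(-1) g = 2.2531


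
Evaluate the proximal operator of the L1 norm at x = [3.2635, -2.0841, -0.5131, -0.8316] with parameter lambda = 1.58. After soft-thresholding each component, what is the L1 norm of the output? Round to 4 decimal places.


Soft-thresholding with lambda = 1.58:
prox(3.2635) = sign(3.2635)*max(|3.2635| - 1.58, 0) = 1.6835
prox(-2.0841) = sign(-2.0841)*max(|-2.0841| - 1.58, 0) = -0.5041
prox(-0.5131) = sign(-0.5131)*max(|-0.5131| - 1.58, 0) = 0.0
prox(-0.8316) = sign(-0.8316)*max(|-0.8316| - 1.58, 0) = 0.0
prox(x) = [1.6835, -0.5041, 0.0, 0.0]
||prox(x)||_1 = 1.6835 + 0.5041 + 0.0 + 0.0 = 2.1876


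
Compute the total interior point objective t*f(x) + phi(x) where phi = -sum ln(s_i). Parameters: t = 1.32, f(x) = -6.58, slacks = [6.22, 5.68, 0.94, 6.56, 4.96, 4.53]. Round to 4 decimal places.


Step 1: Compute log-barrier.
ln values: [1.8278, 1.737, -0.0619, 1.881, 1.6014, 1.5107]
phi = -(1.8278 + 1.737 - 0.0619 + 1.881 + 1.6014 + 1.5107) = -8.496
Step 2: Compute augmented objective.
t*f(x) = 1.32*-6.58 = -8.6856
Total = -8.6856 - 8.496 = -17.1816


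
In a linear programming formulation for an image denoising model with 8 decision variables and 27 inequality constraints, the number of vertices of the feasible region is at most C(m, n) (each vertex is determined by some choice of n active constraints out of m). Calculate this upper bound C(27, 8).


Each vertex corresponds to some choice of n active constraints out of m, so the number of vertices is at most C(m, n) = m! / (n!(m-n)!).
m = 27, n = 8
Numerator: 27 * 26 * 25 * 24 * 23 * 22 * 21 * 20
Denominator: 8! = 40320
C(27, 8) = 2220075


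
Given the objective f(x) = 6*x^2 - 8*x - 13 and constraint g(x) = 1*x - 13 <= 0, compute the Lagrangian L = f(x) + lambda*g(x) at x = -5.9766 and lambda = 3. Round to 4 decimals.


Step 1: Evaluate f(x).
f(-5.9766) = 6*(-5.9766)^2 - 8*(-5.9766) - 13 = 249.1313
Step 2: Evaluate g(x).
g(-5.9766) = 1*-5.9766 - 13 = -18.9766
Step 3: Compute Lagrangian.
L = 249.1313 + 3*-18.9766 = 192.2015


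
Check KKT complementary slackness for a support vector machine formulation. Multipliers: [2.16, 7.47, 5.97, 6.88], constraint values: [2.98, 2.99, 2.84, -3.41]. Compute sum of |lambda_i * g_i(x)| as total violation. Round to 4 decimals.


KKT complementary slackness check:
lambda_1 * g_1 = 2.16 * 2.98 = 6.4368
lambda_2 * g_2 = 7.47 * 2.99 = 22.3353
lambda_3 * g_3 = 5.97 * 2.84 = 16.9548
lambda_4 * g_4 = 6.88 * -3.41 = -23.4608
Total violation = 6.4368 + 22.3353 + 16.9548 + 23.4608 = 69.1877


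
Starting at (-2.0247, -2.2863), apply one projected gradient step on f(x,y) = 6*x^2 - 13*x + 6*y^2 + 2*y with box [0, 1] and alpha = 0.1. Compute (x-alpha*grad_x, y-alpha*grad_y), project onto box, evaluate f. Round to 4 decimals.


Step 1: Compute gradient at (-2.0247, -2.2863).
grad_x = 2*6*-2.0247 - 13 = -37.2964
grad_y = 2*6*-2.2863 + 2 = -25.4356
Step 2: Gradient step.
x_raw = -2.0247 - 0.1*-37.2964 = 1.7049
y_raw = -2.2863 - 0.1*-25.4356 = 0.2573
Step 3: Project onto [0, 1].
x_proj = clip(1.7049) = 1.0
y_proj = clip(0.2573) = 0.2573
Step 4: Evaluate f.
f(1.0, 0.2573) = -6.0884


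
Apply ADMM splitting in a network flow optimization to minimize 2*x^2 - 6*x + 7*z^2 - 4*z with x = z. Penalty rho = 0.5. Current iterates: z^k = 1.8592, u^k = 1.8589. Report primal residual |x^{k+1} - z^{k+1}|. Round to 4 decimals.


ADMM iteration with rho = 0.5, z^k = 1.8592, u^k = 1.8589
Step 1: x-update.
Minimize 2*x^2 - 6*x + (0.5/2)*(x - 1.8592 + 1.8589)^2
FOC: (2*2 + 0.5)*x = 6 + 0.5*(1.8592 - 1.8589)
x^{k+1} = 1.3334
Step 2: z-update.
Minimize 7*z^2 - 4*z + (0.5/2)*(1.3334 - z + 1.8589)^2
FOC: (2*7 + 0.5)*z = 4 + 0.5*(1.3334 + 1.8589)
z^{k+1} = 0.3859
Step 3: u-update.
u^{k+1} = 1.8589 + 1.3334 - 0.3859 = 2.8063
Step 4: Primal residual = |1.3334 - 0.3859| = 0.9474


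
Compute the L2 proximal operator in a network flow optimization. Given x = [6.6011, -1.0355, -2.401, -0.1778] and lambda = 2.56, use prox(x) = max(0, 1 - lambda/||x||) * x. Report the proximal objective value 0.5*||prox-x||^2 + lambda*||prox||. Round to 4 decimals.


Step 1: Compute ||x||.
||x|| = 7.1023
Step 2: Compute scaling factor.
scale = max(0, 1 - 2.56/7.1023) = 0.6396
Step 3: prox(x) = [4.2218, -0.6623, -1.5356, -0.1137]
||prox(x)|| = 4.5423
Step 4: Proximal objective.
0.5*||prox-x||^2 = 3.2768
lambda*||prox|| = 11.6283
Total = 14.9052


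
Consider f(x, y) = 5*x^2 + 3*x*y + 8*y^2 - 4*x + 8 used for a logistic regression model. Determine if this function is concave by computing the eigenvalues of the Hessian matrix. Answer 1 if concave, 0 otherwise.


The Hessian of f(x,y) = 5*x^2 + 3*x*y + 8*y^2 - 4*x + 8 is:
H = [[10, 3], [3, 16]]
Trace = 10 + 16 = 26
Determinant = 10*16 - (3)^2 = 151
Discriminant = (26)^2 - 4*151 = 72.0
Eigenvalues: lambda_1 = 8.7574, lambda_2 = 17.2426
The function is not concave.

0


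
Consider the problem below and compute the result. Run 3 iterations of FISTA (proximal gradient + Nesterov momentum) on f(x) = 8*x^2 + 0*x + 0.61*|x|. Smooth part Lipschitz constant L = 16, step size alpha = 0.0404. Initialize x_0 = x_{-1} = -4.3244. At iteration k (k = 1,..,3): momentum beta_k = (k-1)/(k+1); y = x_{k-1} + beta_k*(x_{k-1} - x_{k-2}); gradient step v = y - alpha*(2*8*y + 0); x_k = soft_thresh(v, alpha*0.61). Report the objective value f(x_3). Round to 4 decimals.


FISTA on f(x) = 8*x^2 + 0*x + 0.61*|x|
L = 16, alpha = 0.0404
Iteration 1: beta = 0.0, y = -4.3244 + 0.0*(-4.3244 + 4.3244) = -4.3244
  grad(y) = -69.1904, v = y - alpha*grad = -1.5291
  prox(v) = soft_thresh(-1.5291, 0.0246) = -1.5045
Iteration 2: beta = 0.3333, y = -1.5045 + 0.3333*(-1.5045 + 4.3244) = -0.5645
  grad(y) = -9.0318, v = y - alpha*grad = -0.1996
  prox(v) = soft_thresh(-0.1996, 0.0246) = -0.175
Iteration 3: beta = 0.5, y = -0.175 + 0.5*(-0.175 + 1.5045) = 0.4898
  grad(y) = 7.8367, v = y - alpha*grad = 0.1732
  prox(v) = soft_thresh(0.1732, 0.0246) = 0.1485
f(x_3) = 8*0.1485^2 + 0*0.1485 + 0.61*|0.1485| = 0.2671


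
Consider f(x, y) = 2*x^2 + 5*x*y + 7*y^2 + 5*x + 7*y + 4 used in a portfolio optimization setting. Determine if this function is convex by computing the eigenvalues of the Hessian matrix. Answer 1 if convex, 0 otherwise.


The Hessian of f(x,y) = 2*x^2 + 5*x*y + 7*y^2 + 5*x + 7*y + 4 is:
H = [[4, 5], [5, 14]]
Trace = 4 + 14 = 18
Determinant = 4*14 - (5)^2 = 31
Discriminant = (18)^2 - 4*31 = 200.0
Eigenvalues: lambda_1 = 1.9289, lambda_2 = 16.0711
The function is convex.

1


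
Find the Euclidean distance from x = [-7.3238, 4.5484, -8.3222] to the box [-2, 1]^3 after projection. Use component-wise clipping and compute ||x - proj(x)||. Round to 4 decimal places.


Project each component onto [-2, 1].
clip(-7.3238) = -2.0, clip(4.5484) = 1.0, clip(-8.3222) = -2.0
Projection = [-2.0, 1.0, -2.0]
Squared diffs: [28.3428, 12.5911, 39.9702]
Distance = sqrt(80.9041) = 8.9947


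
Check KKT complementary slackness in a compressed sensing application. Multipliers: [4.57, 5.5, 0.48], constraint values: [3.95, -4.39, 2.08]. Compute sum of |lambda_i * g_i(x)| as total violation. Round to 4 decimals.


KKT complementary slackness check:
lambda_1 * g_1 = 4.57 * 3.95 = 18.0515
lambda_2 * g_2 = 5.5 * -4.39 = -24.145
lambda_3 * g_3 = 0.48 * 2.08 = 0.9984
Total violation = 18.0515 + 24.145 + 0.9984 = 43.1949


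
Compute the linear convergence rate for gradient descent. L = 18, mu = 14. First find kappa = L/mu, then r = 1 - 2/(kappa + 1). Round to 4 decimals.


Step 1: Compute the condition number.
kappa = L/mu = 18/14 = 1.2857
Step 2: Compute the convergence rate.
r = 1 - 2/(kappa + 1) = 1 - 2*mu/(L + mu) = (L - mu)/(L + mu) = 4/32 = 0.125


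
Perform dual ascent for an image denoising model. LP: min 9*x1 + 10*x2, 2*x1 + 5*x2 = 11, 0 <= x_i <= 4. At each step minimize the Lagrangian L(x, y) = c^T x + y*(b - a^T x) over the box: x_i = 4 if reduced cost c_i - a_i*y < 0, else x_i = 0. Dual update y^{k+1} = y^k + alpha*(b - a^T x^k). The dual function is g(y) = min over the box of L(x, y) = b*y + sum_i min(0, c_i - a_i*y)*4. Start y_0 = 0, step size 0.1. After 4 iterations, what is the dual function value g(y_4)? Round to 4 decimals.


Dual ascent for LP: min 9*x1 + 10*x2, 2*x1 + 5*x2 = 11, 0 <= x_i <= 4
Step 1: y^k = 0.0, reduced costs: (9.0, 10.0)
  x^k = (0.0, 0.0), subgradient = b - a^T x = 11.0
  y^{k+1} = 0.0 + 0.1*11.0 = 1.1
Step 2: y^k = 1.1, reduced costs: (6.8, 4.5)
  x^k = (0.0, 0.0), subgradient = b - a^T x = 11.0
  y^{k+1} = 1.1 + 0.1*11.0 = 2.2
Step 3: y^k = 2.2, reduced costs: (4.6, -1.0)
  x^k = (0.0, 4.0), subgradient = b - a^T x = -9.0
  y^{k+1} = 2.2 + 0.1*-9.0 = 1.3
Step 4: y^k = 1.3, reduced costs: (6.4, 3.5)
  x^k = (0.0, 0.0), subgradient = b - a^T x = 11.0
  y^{k+1} = 1.3 + 0.1*11.0 = 2.4
Dual objective at y_4 = 2.4: reduced costs (4.2, -2.0), box minimizer x = (0.0, 4.0)
g(y_4) = b*y + (c1 - a1*y)*x1 + (c2 - a2*y)*x2 = 11*2.4 + 4.2*0.0 + (-2.0)*4.0 = 26.4 + 0.0 - 8.0 = 18.4


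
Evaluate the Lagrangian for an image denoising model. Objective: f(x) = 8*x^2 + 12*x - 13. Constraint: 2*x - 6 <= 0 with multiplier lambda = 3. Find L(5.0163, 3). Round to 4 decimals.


Step 1: Evaluate f(x).
f(5.0163) = 8*5.0163^2 + 12*5.0163 - 13 = 248.5017
Step 2: Evaluate g(x).
g(5.0163) = 2*5.0163 - 6 = 4.0326
Step 3: Compute Lagrangian.
L = 248.5017 + 3*4.0326 = 260.5995


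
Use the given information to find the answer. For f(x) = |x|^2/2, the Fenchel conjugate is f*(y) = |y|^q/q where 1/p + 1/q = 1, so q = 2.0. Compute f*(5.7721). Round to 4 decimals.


The conjugate exponent q satisfies 1/p + 1/q = 1.
p = 2, so q = 2/(2 - 1) = 2.0
|y|^q = 5.7721^2.0 = 33.3171
f*(5.7721) = 33.3171 / 2.0 = 16.6586


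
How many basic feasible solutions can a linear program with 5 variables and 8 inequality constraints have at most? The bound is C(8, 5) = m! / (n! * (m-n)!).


Each vertex corresponds to some choice of n active constraints out of m, so the number of vertices is at most C(m, n) = m! / (n!(m-n)!).
m = 8, n = 5
Numerator: 8 * 7 * 6 * 5 * 4
Denominator: 5! = 120
C(8, 5) = 56


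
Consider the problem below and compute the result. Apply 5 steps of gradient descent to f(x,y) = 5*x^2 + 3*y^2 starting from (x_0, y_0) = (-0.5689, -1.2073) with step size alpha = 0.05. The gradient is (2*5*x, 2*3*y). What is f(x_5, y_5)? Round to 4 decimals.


Gradient descent on f(x,y) = 5*x^2 + 3*y^2.
Starting point: (-0.5689, -1.2073), alpha = 0.05
Step 1: grad_x = 2*5*-0.5689 = -5.689, grad_y = 2*3*-1.2073 = -7.2438
  x_1 = -0.5689 - 0.05*-5.689 = -0.2845
  y_1 = -1.2073 - 0.05*-7.2438 = -0.8451
Step 2: grad_x = 2*5*-0.2845 = -2.8445, grad_y = 2*3*-0.8451 = -5.0707
  x_2 = -0.2845 - 0.05*-2.8445 = -0.1422
  y_2 = -0.8451 - 0.05*-5.0707 = -0.5916
Step 3: grad_x = 2*5*-0.1422 = -1.4223, grad_y = 2*3*-0.5916 = -3.5495
  x_3 = -0.1422 - 0.05*-1.4223 = -0.0711
  y_3 = -0.5916 - 0.05*-3.5495 = -0.4141
Step 4: grad_x = 2*5*-0.0711 = -0.7111, grad_y = 2*3*-0.4141 = -2.4846
  x_4 = -0.0711 - 0.05*-0.7111 = -0.0356
  y_4 = -0.4141 - 0.05*-2.4846 = -0.2899
Step 5: grad_x = 2*5*-0.0356 = -0.3556, grad_y = 2*3*-0.2899 = -1.7392
  x_5 = -0.0356 - 0.05*-0.3556 = -0.0178
  y_5 = -0.2899 - 0.05*-1.7392 = -0.2029
f(-0.0178, -0.2029) = 5*(-0.0178)^2 + 3*(-0.2029)^2 = 0.1251


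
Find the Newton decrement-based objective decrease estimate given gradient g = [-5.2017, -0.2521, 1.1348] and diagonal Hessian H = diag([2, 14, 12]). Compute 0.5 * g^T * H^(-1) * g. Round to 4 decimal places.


Step 1: H is diagonal, so H^(-1) * g = [-2.6009, -0.018, 0.0946].
Step 2: g^T H^(-1) g = sum_i g_i^2 / H_ii
  = (-5.2017)^2/2 + (-0.2521)^2/14 + (1.1348)^2/12
  = 13.5288 + 0.0045 + 0.1073 = 13.6407
Step 3: Objective decrease = 0.5 * g^T H^(-1) g = 6.8203


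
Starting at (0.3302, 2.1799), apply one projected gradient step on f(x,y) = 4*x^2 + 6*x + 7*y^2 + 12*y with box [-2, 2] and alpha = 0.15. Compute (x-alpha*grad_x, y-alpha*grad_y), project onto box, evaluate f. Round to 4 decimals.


Step 1: Compute gradient at (0.3302, 2.1799).
grad_x = 2*4*0.3302 + 6 = 8.6416
grad_y = 2*7*2.1799 + 12 = 42.5186
Step 2: Gradient step.
x_raw = 0.3302 - 0.15*8.6416 = -0.966
y_raw = 2.1799 - 0.15*42.5186 = -4.1979
Step 3: Project onto [-2, 2].
x_proj = clip(-0.966) = -0.966
y_proj = clip(-4.1979) = -2.0
Step 4: Evaluate f.
f(-0.966, -2.0) = 1.9367


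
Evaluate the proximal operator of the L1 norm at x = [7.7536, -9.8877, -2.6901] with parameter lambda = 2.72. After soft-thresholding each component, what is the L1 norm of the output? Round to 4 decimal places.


Soft-thresholding with lambda = 2.72:
prox(7.7536) = sign(7.7536)*max(|7.7536| - 2.72, 0) = 5.0336
prox(-9.8877) = sign(-9.8877)*max(|-9.8877| - 2.72, 0) = -7.1677
prox(-2.6901) = sign(-2.6901)*max(|-2.6901| - 2.72, 0) = 0.0
prox(x) = [5.0336, -7.1677, 0.0]
||prox(x)||_1 = 5.0336 + 7.1677 + 0.0 = 12.2013


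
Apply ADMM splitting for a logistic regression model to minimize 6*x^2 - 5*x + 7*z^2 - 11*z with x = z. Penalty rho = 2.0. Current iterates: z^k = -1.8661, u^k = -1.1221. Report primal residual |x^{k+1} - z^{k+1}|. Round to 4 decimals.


ADMM iteration with rho = 2.0, z^k = -1.8661, u^k = -1.1221
Step 1: x-update.
Minimize 6*x^2 - 5*x + (2.0/2)*(x + 1.8661 - 1.1221)^2
FOC: (2*6 + 2.0)*x = 5 + 2.0*(-1.8661 + 1.1221)
x^{k+1} = 0.2509
Step 2: z-update.
Minimize 7*z^2 - 11*z + (2.0/2)*(0.2509 - z - 1.1221)^2
FOC: (2*7 + 2.0)*z = 11 + 2.0*(0.2509 - 1.1221)
z^{k+1} = 0.5786
Step 3: u-update.
u^{k+1} = -1.1221 + 0.2509 - 0.5786 = -1.4498
Step 4: Primal residual = |0.2509 - 0.5786| = 0.3277


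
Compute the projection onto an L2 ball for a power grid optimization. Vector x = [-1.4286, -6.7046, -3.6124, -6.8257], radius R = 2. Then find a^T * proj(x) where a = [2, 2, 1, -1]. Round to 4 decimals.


Step 1: Compute ||x|| (intermediates to 6 decimals).
||x|| = sqrt((-1.4286)^2 + (-6.7046)^2 + (-3.6124)^2 + (-6.8257)^2) = 10.326286
Step 2: Project.
Since ||x|| > R, scale = R/||x|| = 2/10.326286 = 0.19368, proj(x) = scale * x
proj(x) = [-0.276691, -1.298547, -0.69965, -1.322002]
Step 3: Dot product.
a^T * proj(x) = 2*(-0.276691) + 2*(-1.298547) + 1*(-0.69965) - 1*(-1.322002) = -2.5281


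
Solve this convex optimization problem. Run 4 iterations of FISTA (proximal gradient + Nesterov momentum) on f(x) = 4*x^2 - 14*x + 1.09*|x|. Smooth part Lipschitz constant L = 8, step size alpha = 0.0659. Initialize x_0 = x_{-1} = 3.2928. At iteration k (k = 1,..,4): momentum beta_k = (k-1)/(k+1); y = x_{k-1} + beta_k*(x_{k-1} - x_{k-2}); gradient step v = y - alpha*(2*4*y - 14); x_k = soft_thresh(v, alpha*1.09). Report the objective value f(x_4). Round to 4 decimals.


FISTA on f(x) = 4*x^2 - 14*x + 1.09*|x|
L = 8, alpha = 0.0659
Iteration 1: beta = 0.0, y = 3.2928 + 0.0*(3.2928 - 3.2928) = 3.2928
  grad(y) = 12.3424, v = y - alpha*grad = 2.4794
  prox(v) = soft_thresh(2.4794, 0.0718) = 2.4076
Iteration 2: beta = 0.3333, y = 2.4076 + 0.3333*(2.4076 - 3.2928) = 2.1125
  grad(y) = 2.9003, v = y - alpha*grad = 1.9214
  prox(v) = soft_thresh(1.9214, 0.0718) = 1.8496
Iteration 3: beta = 0.5, y = 1.8496 + 0.5*(1.8496 - 2.4076) = 1.5706
  grad(y) = -1.4355, v = y - alpha*grad = 1.6652
  prox(v) = soft_thresh(1.6652, 0.0718) = 1.5933
Iteration 4: beta = 0.6, y = 1.5933 + 0.6*(1.5933 - 1.8496) = 1.4396
  grad(y) = -2.4833, v = y - alpha*grad = 1.6032
  prox(v) = soft_thresh(1.6032, 0.0718) = 1.5314
f(x_4) = 4*1.5314^2 - 14*1.5314 + 1.09*|1.5314| = -10.3896


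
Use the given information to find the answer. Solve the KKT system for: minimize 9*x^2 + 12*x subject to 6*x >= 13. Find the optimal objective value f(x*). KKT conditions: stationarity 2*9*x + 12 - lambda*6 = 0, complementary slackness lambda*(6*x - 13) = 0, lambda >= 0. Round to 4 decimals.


Step 1: Try lambda = 0 (constraint inactive).
x_unc = -12/(2*9) = -0.6667
Check: 6*-0.6667 = -4.0002 < 13 -- violated!
Step 2: Constraint must be active: 6*x = 13
x* = 13/6 = 2.1667 (rounded; the exact value 13/6 is used below)
lambda = (2*9*(13/6) + 12)/6 = 8.5
Step 3: Compute optimal value.
f(x*) = 9*(13/6)^2 + 12*(13/6) = 68.25


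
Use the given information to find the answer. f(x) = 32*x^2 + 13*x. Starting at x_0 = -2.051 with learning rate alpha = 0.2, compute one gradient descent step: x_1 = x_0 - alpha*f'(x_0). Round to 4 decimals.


We compute the gradient at x_0 and apply the update.
f'(x) = 64*x + 13
f'(-2.051) = 64*-2.051 + 13 = -118.264
x_1 = -2.051 - 0.2*-118.264 = 21.6018


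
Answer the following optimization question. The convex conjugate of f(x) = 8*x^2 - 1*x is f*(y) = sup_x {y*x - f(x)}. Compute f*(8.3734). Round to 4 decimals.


f*(y) = sup_x {y*x - a*x^2 - b*x} = sup_x {(y-b)*x - a*x^2}
FOC: (y - b) - 2a*x = 0 => x* = (y - b)/(2a)
x* = (8.3734 + 1)/(2*8) = 0.5858
f*(8.3734) = (y-b)^2/(4a) = (8.3734 + 1)^2/(4*8)
= 87.8606/32 = 2.7456


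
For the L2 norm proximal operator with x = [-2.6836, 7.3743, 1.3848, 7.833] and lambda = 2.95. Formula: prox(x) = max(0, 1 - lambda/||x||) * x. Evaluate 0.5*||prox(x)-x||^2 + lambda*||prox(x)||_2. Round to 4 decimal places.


Step 1: Compute ||x||.
||x|| = 11.1739
Step 2: Compute scaling factor.
scale = max(0, 1 - 2.95/11.1739) = 0.736
Step 3: prox(x) = [-1.9751, 5.4274, 1.0192, 5.765]
||prox(x)|| = 8.2239
Step 4: Proximal objective.
0.5*||prox-x||^2 = 4.3513
lambda*||prox|| = 24.2605
Total = 28.6117


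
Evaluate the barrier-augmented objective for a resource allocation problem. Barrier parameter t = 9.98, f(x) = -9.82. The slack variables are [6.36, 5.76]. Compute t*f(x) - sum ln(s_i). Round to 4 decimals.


Step 1: Compute log-barrier.
ln values: [1.85, 1.7509]
phi = -(1.85 + 1.7509) = -3.601
Step 2: Compute augmented objective.
t*f(x) = 9.98*-9.82 = -98.0036
Total = -98.0036 - 3.601 = -101.6046


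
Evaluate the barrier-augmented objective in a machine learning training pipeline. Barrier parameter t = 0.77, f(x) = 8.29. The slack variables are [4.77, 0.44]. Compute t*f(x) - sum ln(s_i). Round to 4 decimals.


Step 1: Compute log-barrier.
ln values: [1.5623, -0.821]
phi = -(1.5623 - 0.821) = -0.7414
Step 2: Compute augmented objective.
t*f(x) = 0.77*8.29 = 6.3833
Total = 6.3833 - 0.7414 = 5.6419


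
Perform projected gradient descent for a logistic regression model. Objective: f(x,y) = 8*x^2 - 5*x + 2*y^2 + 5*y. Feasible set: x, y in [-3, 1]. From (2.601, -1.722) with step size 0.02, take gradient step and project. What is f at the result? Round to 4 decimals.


Step 1: Compute gradient at (2.601, -1.722).
grad_x = 2*8*2.601 - 5 = 36.616
grad_y = 2*2*-1.722 + 5 = -1.888
Step 2: Gradient step.
x_raw = 2.601 - 0.02*36.616 = 1.8687
y_raw = -1.722 - 0.02*-1.888 = -1.6842
Step 3: Project onto [-3, 1].
x_proj = clip(1.8687) = 1.0
y_proj = clip(-1.6842) = -1.6842
Step 4: Evaluate f.
f(1.0, -1.6842) = 0.2521


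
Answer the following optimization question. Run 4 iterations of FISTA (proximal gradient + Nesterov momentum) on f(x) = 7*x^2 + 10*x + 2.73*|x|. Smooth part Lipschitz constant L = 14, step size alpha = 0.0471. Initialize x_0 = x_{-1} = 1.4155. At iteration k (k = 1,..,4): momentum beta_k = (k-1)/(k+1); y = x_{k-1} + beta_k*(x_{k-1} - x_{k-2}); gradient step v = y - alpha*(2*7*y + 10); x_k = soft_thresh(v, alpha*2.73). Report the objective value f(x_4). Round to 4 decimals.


FISTA on f(x) = 7*x^2 + 10*x + 2.73*|x|
L = 14, alpha = 0.0471
Iteration 1: beta = 0.0, y = 1.4155 + 0.0*(1.4155 - 1.4155) = 1.4155
  grad(y) = 29.817, v = y - alpha*grad = 0.0111
  prox(v) = soft_thresh(0.0111, 0.1286) = 0.0
Iteration 2: beta = 0.3333, y = 0.0 + 0.3333*(0.0 - 1.4155) = -0.4718
  grad(y) = 3.3943, v = y - alpha*grad = -0.6317
  prox(v) = soft_thresh(-0.6317, 0.1286) = -0.5031
Iteration 3: beta = 0.5, y = -0.5031 + 0.5*(-0.5031 - 0.0) = -0.7547
  grad(y) = -0.5656, v = y - alpha*grad = -0.728
  prox(v) = soft_thresh(-0.728, 0.1286) = -0.5995
Iteration 4: beta = 0.6, y = -0.5995 + 0.6*(-0.5995 + 0.5031) = -0.6573
  grad(y) = 0.7983, v = y - alpha*grad = -0.6949
  prox(v) = soft_thresh(-0.6949, 0.1286) = -0.5663
f(x_4) = 7*(-0.5663)^2 + 10*(-0.5663) + 2.73*|-0.5663| = -1.8721


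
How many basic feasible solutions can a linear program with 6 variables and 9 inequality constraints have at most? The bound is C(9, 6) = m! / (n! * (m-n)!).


Each vertex corresponds to some choice of n active constraints out of m, so the number of vertices is at most C(m, n) = m! / (n!(m-n)!).
m = 9, n = 6
Numerator: 9 * 8 * 7 * 6 * 5 * 4
Denominator: 6! = 720
C(9, 6) = 84


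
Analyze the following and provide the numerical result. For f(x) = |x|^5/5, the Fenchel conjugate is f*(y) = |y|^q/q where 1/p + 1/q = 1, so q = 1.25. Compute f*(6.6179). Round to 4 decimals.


The conjugate exponent q satisfies 1/p + 1/q = 1.
p = 5, so q = 5/(5 - 1) = 1.25
|y|^q = 6.6179^1.25 = 10.6145
f*(6.6179) = 10.6145 / 1.25 = 8.4916


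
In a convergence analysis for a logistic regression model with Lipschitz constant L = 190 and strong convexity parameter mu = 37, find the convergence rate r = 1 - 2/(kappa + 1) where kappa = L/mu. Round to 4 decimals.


Step 1: Compute the condition number.
kappa = L/mu = 190/37 = 5.1351
Step 2: Compute the convergence rate.
r = 1 - 2/(kappa + 1) = 1 - 2*mu/(L + mu) = (L - mu)/(L + mu) = 153/227 = 0.674


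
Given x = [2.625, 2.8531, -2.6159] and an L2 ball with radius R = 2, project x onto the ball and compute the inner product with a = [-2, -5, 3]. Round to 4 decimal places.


Step 1: Compute ||x|| (intermediates to 6 decimals).
||x|| = sqrt(2.625^2 + 2.8531^2 + (-2.6159)^2) = 4.676937
Step 2: Project.
Since ||x|| > R, scale = R/||x|| = 2/4.676937 = 0.42763, proj(x) = scale * x
proj(x) = [1.122529, 1.220071, -1.118637]
Step 3: Dot product.
a^T * proj(x) = -2*1.122529 - 5*1.220071 + 3*(-1.118637) = -11.7013


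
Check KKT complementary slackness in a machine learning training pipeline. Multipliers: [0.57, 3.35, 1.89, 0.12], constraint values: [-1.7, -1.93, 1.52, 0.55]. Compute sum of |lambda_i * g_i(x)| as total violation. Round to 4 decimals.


KKT complementary slackness check:
lambda_1 * g_1 = 0.57 * -1.7 = -0.969
lambda_2 * g_2 = 3.35 * -1.93 = -6.4655
lambda_3 * g_3 = 1.89 * 1.52 = 2.8728
lambda_4 * g_4 = 0.12 * 0.55 = 0.066
Total violation = 0.969 + 6.4655 + 2.8728 + 0.066 = 10.3733


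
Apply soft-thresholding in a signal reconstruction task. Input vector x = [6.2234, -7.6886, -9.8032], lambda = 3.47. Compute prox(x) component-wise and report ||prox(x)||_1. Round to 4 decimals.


Soft-thresholding with lambda = 3.47:
prox(6.2234) = sign(6.2234)*max(|6.2234| - 3.47, 0) = 2.7534
prox(-7.6886) = sign(-7.6886)*max(|-7.6886| - 3.47, 0) = -4.2186
prox(-9.8032) = sign(-9.8032)*max(|-9.8032| - 3.47, 0) = -6.3332
prox(x) = [2.7534, -4.2186, -6.3332]
||prox(x)||_1 = 2.7534 + 4.2186 + 6.3332 = 13.3052


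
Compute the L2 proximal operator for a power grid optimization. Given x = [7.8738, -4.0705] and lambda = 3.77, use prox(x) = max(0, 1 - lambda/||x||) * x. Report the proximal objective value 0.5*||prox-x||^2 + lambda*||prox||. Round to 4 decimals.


Step 1: Compute ||x||.
||x|| = 8.8637
Step 2: Compute scaling factor.
scale = max(0, 1 - 3.77/8.8637) = 0.5747
Step 3: prox(x) = [4.5248, -2.3392]
||prox(x)|| = 5.0937
Step 4: Proximal objective.
0.5*||prox-x||^2 = 7.1065
lambda*||prox|| = 19.2032
Total = 26.3098


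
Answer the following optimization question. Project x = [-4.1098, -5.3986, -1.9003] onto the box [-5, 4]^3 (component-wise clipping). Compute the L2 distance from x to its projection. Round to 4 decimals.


Project each component onto [-5, 4].
clip(-4.1098) = -4.1098, clip(-5.3986) = -5.0, clip(-1.9003) = -1.9003
Projection = [-4.1098, -5.0, -1.9003]
Squared diffs: [0.0, 0.1589, 0.0]
Distance = sqrt(0.1589) = 0.3986


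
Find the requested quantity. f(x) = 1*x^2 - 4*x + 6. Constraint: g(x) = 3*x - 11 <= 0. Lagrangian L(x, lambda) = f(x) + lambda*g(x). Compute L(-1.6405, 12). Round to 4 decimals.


Step 1: Evaluate f(x).
f(-1.6405) = 1*(-1.6405)^2 - 4*(-1.6405) + 6 = 15.2532
Step 2: Evaluate g(x).
g(-1.6405) = 3*-1.6405 - 11 = -15.9215
Step 3: Compute Lagrangian.
L = 15.2532 + 12*-15.9215 = -175.8048


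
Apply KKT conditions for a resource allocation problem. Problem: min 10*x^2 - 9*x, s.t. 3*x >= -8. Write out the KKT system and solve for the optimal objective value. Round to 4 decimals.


Step 1: Try lambda = 0 (constraint inactive).
Stationarity: 2*10*x - 9 = 0
x* = 9/(2*10) = 0.45
Check constraint: 3*0.45 = 1.35 >= -8 -- satisfied.
Step 2: Compute optimal value.
f(x*) = 10*0.45^2 - 9*0.45 = -2.025


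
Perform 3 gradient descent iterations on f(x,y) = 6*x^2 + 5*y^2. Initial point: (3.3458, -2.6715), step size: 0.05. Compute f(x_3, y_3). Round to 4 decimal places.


Gradient descent on f(x,y) = 6*x^2 + 5*y^2.
Starting point: (3.3458, -2.6715), alpha = 0.05
Step 1: grad_x = 2*6*3.3458 = 40.1496, grad_y = 2*5*-2.6715 = -26.715
  x_1 = 3.3458 - 0.05*40.1496 = 1.3383
  y_1 = -2.6715 - 0.05*-26.715 = -1.3358
Step 2: grad_x = 2*6*1.3383 = 16.0598, grad_y = 2*5*-1.3358 = -13.3575
  x_2 = 1.3383 - 0.05*16.0598 = 0.5353
  y_2 = -1.3358 - 0.05*-13.3575 = -0.6679
Step 3: grad_x = 2*6*0.5353 = 6.4239, grad_y = 2*5*-0.6679 = -6.6788
  x_3 = 0.5353 - 0.05*6.4239 = 0.2141
  y_3 = -0.6679 - 0.05*-6.6788 = -0.3339
f(0.2141, -0.3339) = 6*0.2141^2 + 5*(-0.3339)^2 = 0.8327


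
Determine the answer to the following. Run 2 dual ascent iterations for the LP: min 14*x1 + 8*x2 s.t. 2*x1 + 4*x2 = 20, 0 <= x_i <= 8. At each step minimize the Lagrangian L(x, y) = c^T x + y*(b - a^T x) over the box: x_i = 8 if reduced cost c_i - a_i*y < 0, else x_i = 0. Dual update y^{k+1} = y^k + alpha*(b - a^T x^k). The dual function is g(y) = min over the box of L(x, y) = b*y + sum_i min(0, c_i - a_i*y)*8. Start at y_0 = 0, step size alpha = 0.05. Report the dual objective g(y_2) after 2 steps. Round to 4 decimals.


Dual ascent for LP: min 14*x1 + 8*x2, 2*x1 + 4*x2 = 20, 0 <= x_i <= 8
Step 1: y^k = 0.0, reduced costs: (14.0, 8.0)
  x^k = (0.0, 0.0), subgradient = b - a^T x = 20.0
  y^{k+1} = 0.0 + 0.05*20.0 = 1.0
Step 2: y^k = 1.0, reduced costs: (12.0, 4.0)
  x^k = (0.0, 0.0), subgradient = b - a^T x = 20.0
  y^{k+1} = 1.0 + 0.05*20.0 = 2.0
Dual objective at y_2 = 2.0: reduced costs (10.0, 0.0), box minimizer x = (0.0, 0.0)
g(y_2) = b*y + (c1 - a1*y)*x1 + (c2 - a2*y)*x2 = 20*2.0 + 10.0*0.0 + 0.0*0.0 = 40.0 + 0.0 + 0.0 = 40.0
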